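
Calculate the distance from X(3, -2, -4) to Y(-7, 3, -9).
d = √[(-10)² + (5)² + (-5)²] = √150 = 12.25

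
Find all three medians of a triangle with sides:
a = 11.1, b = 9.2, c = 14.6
Using m_x = ½√(2y² + 2z² - x²):
m_a = ½√(2·9.2² + 2·14.6² - 11.1²) = ½√472.39 = 10.87
m_b = ½√(2·11.1² + 2·14.6² - 9.2²) = ½√588.1 = 12.13
m_c = ½√(2·11.1² + 2·9.2² - 14.6²) = ½√202.54 = 7.116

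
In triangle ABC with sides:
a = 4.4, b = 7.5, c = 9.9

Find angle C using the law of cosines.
cos(C) = (a² + b² - c²)/(2ab)
cos(C) = (4.4² + 7.5² - 9.9²)/(2·4.4·7.5) = -22.4/66 = -0.339394
C = arccos(-0.339394) = 109.8°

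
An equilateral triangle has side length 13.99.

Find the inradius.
For an equilateral triangle, r = s/(2√3) where s is the side.
r = 13.99/(2√3) = 13.99/3.464102 = 4.039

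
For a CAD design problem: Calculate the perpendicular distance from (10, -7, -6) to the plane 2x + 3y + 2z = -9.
d = |2(10) + 3(-7) + 2(-6) - (-9)| / √(2² + 3² + 2²) = 4/√17 = 0.9701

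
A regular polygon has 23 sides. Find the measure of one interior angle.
Interior angle of a regular n-gon = (n-2)*180/n
Interior angle = (23-2)*180/23
Interior angle = 21*180/23
Interior angle = 3780/23
Interior angle = 164.35 degrees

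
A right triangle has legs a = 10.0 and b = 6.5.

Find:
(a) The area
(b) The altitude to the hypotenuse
(a) Area = ½ab = ½·10.0·6.5 = 32.5
(b) Hypotenuse c = √(10.0² + 6.5²) = √142.25 = 11.9269
    Area = ½·c·h_c  →  h_c = 2·Area/c = 2·32.5/11.9269 = 5.45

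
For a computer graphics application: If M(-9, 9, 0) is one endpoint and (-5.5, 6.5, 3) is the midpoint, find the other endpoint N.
N = (2×(-5.5) - (-9), 2×6.5 - 9, 2×3 - 0) = (-2, 4, 6)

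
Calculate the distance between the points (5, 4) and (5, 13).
Using the distance formula: d = sqrt((x₂-x₁)² + (y₂-y₁)²)
dx = 5 - 5 = 0
dy = 13 - 4 = 9
d = sqrt(0² + 9²) = sqrt(0 + 81) = sqrt(81) = 9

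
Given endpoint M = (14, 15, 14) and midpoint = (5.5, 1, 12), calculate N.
N = (2×5.5 - 14, 2×1 - 15, 2×12 - 14) = (-3, -13, 10)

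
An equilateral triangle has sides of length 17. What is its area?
Area = (sqrt(3)/4) * s²
Area = (sqrt(3)/4) * 17²
Area = (sqrt(3)/4) * 289
Area = 125.14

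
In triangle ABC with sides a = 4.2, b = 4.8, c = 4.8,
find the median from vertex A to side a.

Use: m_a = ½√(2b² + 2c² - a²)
m_a = ½√(2·4.8² + 2·4.8² - 4.2²)
m_a = ½√(46.08 + 46.08 - 17.64) = ½√74.52 = 4.316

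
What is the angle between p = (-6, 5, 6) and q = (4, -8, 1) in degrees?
p·q = -58, |p|² = 97, |q|² = 81
cos θ = -58/√7857 ≈ -0.6543
θ ≈ 130.9°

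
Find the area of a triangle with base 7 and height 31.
Area = (1/2) * base * height
Area = (1/2) * 7 * 31
Area = 108.50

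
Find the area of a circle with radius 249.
Area = pi * r²
Area = pi * 249²
Area = pi * 62001
Area = 194781.89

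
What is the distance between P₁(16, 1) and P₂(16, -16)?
Using the distance formula: d = sqrt((x₂-x₁)² + (y₂-y₁)²)
dx = 16 - 16 = 0
dy = (-16) - 1 = -17
d = sqrt(0² + (-17)²) = sqrt(0 + 289) = sqrt(289) = 17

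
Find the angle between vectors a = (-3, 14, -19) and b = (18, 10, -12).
a·b = 314, |a|² = 566, |b|² = 568
cos θ = 314/√321488 ≈ 0.5538
θ ≈ 56.37°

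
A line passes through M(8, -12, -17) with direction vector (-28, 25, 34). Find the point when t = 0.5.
P(0.5) = (8 + (-28)(0.5), -12 + 25(0.5), -17 + 34(0.5)) = (-6, 0.5, 0)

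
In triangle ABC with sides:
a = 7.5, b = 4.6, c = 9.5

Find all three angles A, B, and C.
By the law of cosines:
cos(A) = (b² + c² - a²)/(2bc) = 0.631121  →  A = 50.87°
cos(B) = (a² + c² - b²)/(2ac) = 0.879579  →  B = 28.41°
cos(C) = (a² + b² - c²)/(2ab) = -0.186087  →  C = 100.7°
Check: A + B + C = 180.0° ✓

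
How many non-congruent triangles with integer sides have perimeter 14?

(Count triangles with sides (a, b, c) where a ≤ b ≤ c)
With a ≤ b ≤ c and a + b + c = 14, the triangle inequality a + b > c gives c < 14/2, so c ≤ 6.
Iterate a from 1 to ⌊p/3⌋ = 4; for each a, b ranges from a to ⌊(p−a)/2⌋ with c = p − a − b, keeping only c ≥ b.
Triples: (2, 6, 6), (3, 5, 6), (4, 4, 6), …
Count = 4 triangles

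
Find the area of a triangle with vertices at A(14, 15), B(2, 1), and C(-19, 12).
Using the coordinate formula: Area = (1/2)|x₁(y₂-y₃) + x₂(y₃-y₁) + x₃(y₁-y₂)|
Area = (1/2)|14(1-12) + 2(12-15) + (-19)(15-1)|
Area = (1/2)|14*(-11) + 2*(-3) + (-19)*14|
Area = (1/2)|(-154) + (-6) + (-266)|
Area = (1/2)*426 = 213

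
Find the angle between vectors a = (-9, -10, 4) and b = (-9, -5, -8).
a·b = 99, |a|² = 197, |b|² = 170
cos θ = 99/√33490 ≈ 0.541
θ ≈ 57.25°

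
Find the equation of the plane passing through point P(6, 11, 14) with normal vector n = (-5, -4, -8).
d = n·P = (-5)(6) + (-4)(11) + (-8)(14) = -186
Plane: -5x - 4y - 8z = -186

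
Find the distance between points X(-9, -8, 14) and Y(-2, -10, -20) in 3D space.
d = √[(7)² + (-2)² + (-34)²] = √1209 = 34.77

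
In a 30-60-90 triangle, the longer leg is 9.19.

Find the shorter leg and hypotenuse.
In a 30-60-90 triangle, sides are in ratio 1 : √3 : 2.
Long leg = short leg·√3  →  short leg = 9.19/√3 = 5.306
Hypotenuse = 2·(short leg) = 2·9.19/√3 = 10.61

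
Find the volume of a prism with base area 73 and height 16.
Volume = base area * height
Volume = 73 * 16
Volume = 1168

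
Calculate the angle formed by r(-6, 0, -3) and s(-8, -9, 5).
r·s = 33, |r|² = 45, |s|² = 170
cos θ = 33/√7650 ≈ 0.3773
θ ≈ 67.83°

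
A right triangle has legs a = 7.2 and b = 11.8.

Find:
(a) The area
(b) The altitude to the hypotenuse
(a) Area = ½ab = ½·7.2·11.8 = 42.48
(b) Hypotenuse c = √(7.2² + 11.8²) = √191.08 = 13.8232
    Area = ½·c·h_c  →  h_c = 2·Area/c = 2·42.48/13.8232 = 6.146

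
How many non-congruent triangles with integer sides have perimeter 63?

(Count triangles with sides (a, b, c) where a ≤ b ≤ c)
With a ≤ b ≤ c and a + b + c = 63, the triangle inequality a + b > c gives c < 63/2, so c ≤ 31.
Iterate a from 1 to ⌊p/3⌋ = 21; for each a, b ranges from a to ⌊(p−a)/2⌋ with c = p − a − b, keeping only c ≥ b.
Triples: (1, 31, 31), (2, 30, 31), (3, 29, 31), …
Count = 91 triangles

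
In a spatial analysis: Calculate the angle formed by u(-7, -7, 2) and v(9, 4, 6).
u·v = -79, |u|² = 102, |v|² = 133
cos θ = -79/√13566 ≈ -0.6783
θ ≈ 132.7°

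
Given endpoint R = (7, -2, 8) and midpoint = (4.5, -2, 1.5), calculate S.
S = (2×4.5 - 7, 2×(-2) - (-2), 2×1.5 - 8) = (2, -2, -5)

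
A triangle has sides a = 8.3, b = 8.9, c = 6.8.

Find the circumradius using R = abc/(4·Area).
s = (a+b+c)/2 = 12
Area = √(s(s-a)(s-b)(s-c)) = √(12·3.7·3.1·5.2) = 26.7531
R = abc/(4·Area) = (8.3·8.9·6.8)/(4·26.7531) = 502.316/107.0124 = 4.694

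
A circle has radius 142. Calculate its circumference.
Circumference = 2 * pi * r
Circumference = 2 * pi * 142
Circumference = 892.21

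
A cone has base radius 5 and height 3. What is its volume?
Volume = (1/3) * pi * r² * h
Volume = (1/3) * pi * 5² * 3
Volume = (1/3) * pi * 25 * 3
Volume = (1/3) * pi * 75
Volume = 78.54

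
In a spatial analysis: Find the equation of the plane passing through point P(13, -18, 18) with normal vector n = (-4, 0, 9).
d = n·P = (-4)(13) + (0)(-18) + (9)(18) = 110
Plane: -4x + 9z = 110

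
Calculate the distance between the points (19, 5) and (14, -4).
Using the distance formula: d = sqrt((x₂-x₁)² + (y₂-y₁)²)
dx = 14 - 19 = -5
dy = (-4) - 5 = -9
d = sqrt((-5)² + (-9)²) = sqrt(25 + 81) = sqrt(106) = 10.30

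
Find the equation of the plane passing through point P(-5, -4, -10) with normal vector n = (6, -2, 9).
d = n·P = (6)(-5) + (-2)(-4) + (9)(-10) = -112
Plane: 6x - 2y + 9z = -112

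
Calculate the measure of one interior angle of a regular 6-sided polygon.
Interior angle of a regular n-gon = (n-2)*180/n
Interior angle = (6-2)*180/6
Interior angle = 4*180/6
Interior angle = 720/6
Interior angle = 120 degrees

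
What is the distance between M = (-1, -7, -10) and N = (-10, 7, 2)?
d = √[(-9)² + (14)² + (12)²] = √421 = 20.52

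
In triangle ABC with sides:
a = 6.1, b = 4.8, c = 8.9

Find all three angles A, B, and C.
By the law of cosines:
cos(A) = (b² + c² - a²)/(2bc) = 0.761236  →  A = 40.43°
cos(B) = (a² + c² - b²)/(2ac) = 0.860011  →  B = 30.68°
cos(C) = (a² + b² - c²)/(2ab) = -0.323770  →  C = 108.9°
Check: A + B + C = 180.0° ✓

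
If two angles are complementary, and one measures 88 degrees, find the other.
Complementary angles sum to 90 degrees.
Other angle = 90 - 88
Other angle = 2 degrees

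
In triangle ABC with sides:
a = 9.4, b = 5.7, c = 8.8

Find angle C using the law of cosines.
cos(C) = (a² + b² - c²)/(2ab)
cos(C) = (9.4² + 5.7² - 8.8²)/(2·9.4·5.7) = 43.41/107.16 = 0.405095
C = arccos(0.405095) = 66.1°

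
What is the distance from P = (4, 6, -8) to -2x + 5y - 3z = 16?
d = |(-2)(4) + 5(6) + (-3)(-8) - (16)| / √((-2)² + 5² + (-3)²) = 30/√38 = 4.867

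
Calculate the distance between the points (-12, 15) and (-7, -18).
Using the distance formula: d = sqrt((x₂-x₁)² + (y₂-y₁)²)
dx = (-7) - (-12) = 5
dy = (-18) - 15 = -33
d = sqrt(5² + (-33)²) = sqrt(25 + 1089) = sqrt(1114) = 33.38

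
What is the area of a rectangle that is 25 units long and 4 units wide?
Area = length * width
Area = 25 * 4
Area = 100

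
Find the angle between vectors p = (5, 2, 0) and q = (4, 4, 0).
p·q = 28, |p|² = 29, |q|² = 32
cos θ = 28/√928 ≈ 0.9191
θ ≈ 23.2°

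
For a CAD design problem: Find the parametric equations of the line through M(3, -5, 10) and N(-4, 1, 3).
Direction vector d = N - M = (-7, 6, -7)
x = 3 - 7t, y = -5 + 6t, z = 10 - 7t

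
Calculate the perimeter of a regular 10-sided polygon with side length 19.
Perimeter = number of sides * side length
Perimeter = 10 * 19
Perimeter = 190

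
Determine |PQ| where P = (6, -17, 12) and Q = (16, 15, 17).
d = √[(10)² + (32)² + (5)²] = √1149 = 33.9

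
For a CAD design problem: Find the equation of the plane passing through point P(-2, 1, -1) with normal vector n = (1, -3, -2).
d = n·P = (1)(-2) + (-3)(1) + (-2)(-1) = -3
Plane: x - 3y - 2z = -3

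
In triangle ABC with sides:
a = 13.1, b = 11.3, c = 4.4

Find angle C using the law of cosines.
cos(C) = (a² + b² - c²)/(2ab)
cos(C) = (13.1² + 11.3² - 4.4²)/(2·13.1·11.3) = 279.94/296.06 = 0.945552
C = arccos(0.945552) = 18.99°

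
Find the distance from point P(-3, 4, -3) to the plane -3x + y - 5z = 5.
d = |(-3)(-3) + 1(4) + (-5)(-3) - (5)| / √((-3)² + 1² + (-5)²) = 23/√35 = 3.888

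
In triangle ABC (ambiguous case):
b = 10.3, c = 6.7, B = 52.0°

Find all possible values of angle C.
sin(C)/c = sin(B)/b  →  sin(C) = c·sin(B)/b = 6.7·sin(52.0°)/10.3 = 0.512590
C₁ = arcsin(0.512590) = 30.84°,  C₂ = 180° - C₁ = 149.16°
Check C₂: A = 180° - 52.0° - 149.16° = -21.16° ≤ 0, rejected
C = 30.84° (one solution)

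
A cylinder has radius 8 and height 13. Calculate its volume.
Volume = pi * r² * h
Volume = pi * 8² * 13
Volume = pi * 64 * 13
Volume = pi * 832
Volume = 2613.81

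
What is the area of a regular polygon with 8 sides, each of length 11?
For a regular 8-gon with side length s = 11:
Apothem a = s / (2*tan(pi/8)) = 11 / (2*tan(pi/8)) ≈ 13.2782
Perimeter P = 8 * 11 = 88
Area = (1/2) * P * a = (1/2) * 88 * 13.2782 = 584.24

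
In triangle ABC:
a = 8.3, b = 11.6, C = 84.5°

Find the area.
Using A = ½ab·sin(C):
A = ½·8.3·11.6·sin(84.5°) = ½·96.28·0.995396 = 47.92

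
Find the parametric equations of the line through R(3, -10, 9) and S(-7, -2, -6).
Direction vector d = S - R = (-10, 8, -15)
x = 3 - 10t, y = -10 + 8t, z = 9 - 15t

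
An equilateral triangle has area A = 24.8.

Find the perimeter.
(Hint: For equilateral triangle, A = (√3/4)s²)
A = (√3/4)s²  →  s² = 4A/√3 = 4·24.8/√3 = 57.2731
s = 7.5679
Perimeter = 3s = 22.7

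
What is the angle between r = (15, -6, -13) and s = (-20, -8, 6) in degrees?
r·s = -330, |r|² = 430, |s|² = 500
cos θ = -330/√215000 ≈ -0.7117
θ ≈ 135.4°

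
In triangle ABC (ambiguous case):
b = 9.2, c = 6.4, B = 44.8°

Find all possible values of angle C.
sin(C)/c = sin(B)/b  →  sin(C) = c·sin(B)/b = 6.4·sin(44.8°)/9.2 = 0.490180
C₁ = arcsin(0.490180) = 29.35°,  C₂ = 180° - C₁ = 150.65°
Check C₂: A = 180° - 44.8° - 150.65° = -15.45° ≤ 0, rejected
C = 29.35° (one solution)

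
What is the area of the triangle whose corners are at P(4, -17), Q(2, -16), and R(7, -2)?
Using the coordinate formula: Area = (1/2)|x₁(y₂-y₃) + x₂(y₃-y₁) + x₃(y₁-y₂)|
Area = (1/2)|4((-16)-(-2)) + 2((-2)-(-17)) + 7((-17)-(-16))|
Area = (1/2)|4*(-14) + 2*15 + 7*(-1)|
Area = (1/2)|(-56) + 30 + (-7)|
Area = (1/2)*33 = 16.50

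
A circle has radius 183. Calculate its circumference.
Circumference = 2 * pi * r
Circumference = 2 * pi * 183
Circumference = 1149.82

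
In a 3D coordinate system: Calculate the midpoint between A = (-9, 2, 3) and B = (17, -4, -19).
Midpoint = ((-9+17)/2, (2-4)/2, (3-19)/2) = (4, -1, -8)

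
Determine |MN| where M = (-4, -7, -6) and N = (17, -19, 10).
d = √[(21)² + (-12)² + (16)²] = √841 = 29.0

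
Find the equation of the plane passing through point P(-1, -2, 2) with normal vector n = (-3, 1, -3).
d = n·P = (-3)(-1) + (1)(-2) + (-3)(2) = -5
Plane: -3x + y - 3z = -5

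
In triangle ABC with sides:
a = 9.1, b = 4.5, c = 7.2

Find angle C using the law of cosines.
cos(C) = (a² + b² - c²)/(2ab)
cos(C) = (9.1² + 4.5² - 7.2²)/(2·9.1·4.5) = 51.22/81.9 = 0.625397
C = arccos(0.625397) = 51.29°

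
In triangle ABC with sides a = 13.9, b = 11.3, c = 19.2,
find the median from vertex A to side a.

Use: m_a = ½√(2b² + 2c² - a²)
m_a = ½√(2·11.3² + 2·19.2² - 13.9²)
m_a = ½√(255.38 + 737.28 - 193.21) = ½√799.45 = 14.14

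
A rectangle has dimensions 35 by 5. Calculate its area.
Area = length * width
Area = 35 * 5
Area = 175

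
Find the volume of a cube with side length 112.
Volume = s³
Volume = 112³
Volume = 1404928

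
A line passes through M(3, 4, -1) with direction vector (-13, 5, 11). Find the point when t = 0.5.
P(0.5) = (3 + (-13)(0.5), 4 + 5(0.5), -1 + 11(0.5)) = (-3.5, 6.5, 4.5)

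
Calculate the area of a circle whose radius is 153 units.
Area = pi * r²
Area = pi * 153²
Area = pi * 23409
Area = 73541.54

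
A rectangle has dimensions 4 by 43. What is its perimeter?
Perimeter = 2 * (length + width)
Perimeter = 2 * (4 + 43)
Perimeter = 2 * 47
Perimeter = 94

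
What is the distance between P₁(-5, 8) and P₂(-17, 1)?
Using the distance formula: d = sqrt((x₂-x₁)² + (y₂-y₁)²)
dx = (-17) - (-5) = -12
dy = 1 - 8 = -7
d = sqrt((-12)² + (-7)²) = sqrt(144 + 49) = sqrt(193) = 13.89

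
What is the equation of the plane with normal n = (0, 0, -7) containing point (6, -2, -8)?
d = n·P = (0)(6) + (0)(-2) + (-7)(-8) = 56
Plane: -7z = 56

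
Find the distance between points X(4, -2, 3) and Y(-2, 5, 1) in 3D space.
d = √[(-6)² + (7)² + (-2)²] = √89 = 9.434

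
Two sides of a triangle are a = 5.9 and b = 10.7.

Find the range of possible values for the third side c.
By the triangle inequality: |a - b| < c < a + b
|5.9 - 10.7| < c < 5.9 + 10.7
4.8 < c < 16.6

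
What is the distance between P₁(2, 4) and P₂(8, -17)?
Using the distance formula: d = sqrt((x₂-x₁)² + (y₂-y₁)²)
dx = 8 - 2 = 6
dy = (-17) - 4 = -21
d = sqrt(6² + (-21)²) = sqrt(36 + 441) = sqrt(477) = 21.84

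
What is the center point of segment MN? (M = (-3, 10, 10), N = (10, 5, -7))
Midpoint = ((-3+10)/2, (10+5)/2, (10-7)/2) = (3.5, 7.5, 1.5)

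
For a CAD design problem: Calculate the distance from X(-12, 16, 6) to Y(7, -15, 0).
d = √[(19)² + (-31)² + (-6)²] = √1358 = 36.85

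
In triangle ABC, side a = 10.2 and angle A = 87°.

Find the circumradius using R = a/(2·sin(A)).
R = a/(2·sin(A)) = 10.2/(2·sin(87°))
R = 10.2/(2·0.998630) = 10.2/1.997259 = 5.107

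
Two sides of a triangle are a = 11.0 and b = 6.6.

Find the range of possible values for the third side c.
By the triangle inequality: |a - b| < c < a + b
|11.0 - 6.6| < c < 11.0 + 6.6
4.4 < c < 17.6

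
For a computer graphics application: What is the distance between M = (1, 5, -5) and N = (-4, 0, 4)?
d = √[(-5)² + (-5)² + (9)²] = √131 = 11.45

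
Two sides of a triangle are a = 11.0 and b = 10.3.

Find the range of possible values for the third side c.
By the triangle inequality: |a - b| < c < a + b
|11.0 - 10.3| < c < 11.0 + 10.3
0.7 < c < 21.3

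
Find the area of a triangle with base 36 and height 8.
Area = (1/2) * base * height
Area = (1/2) * 36 * 8
Area = 144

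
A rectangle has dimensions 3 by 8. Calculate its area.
Area = length * width
Area = 3 * 8
Area = 24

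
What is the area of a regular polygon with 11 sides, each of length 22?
For a regular 11-gon with side length s = 22:
Apothem a = s / (2*tan(pi/11)) = 22 / (2*tan(pi/11)) ≈ 37.4626
Perimeter P = 11 * 22 = 242
Area = (1/2) * P * a = (1/2) * 242 * 37.4626 = 4532.97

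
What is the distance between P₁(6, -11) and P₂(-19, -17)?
Using the distance formula: d = sqrt((x₂-x₁)² + (y₂-y₁)²)
dx = (-19) - 6 = -25
dy = (-17) - (-11) = -6
d = sqrt((-25)² + (-6)²) = sqrt(625 + 36) = sqrt(661) = 25.71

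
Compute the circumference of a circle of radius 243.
Circumference = 2 * pi * r
Circumference = 2 * pi * 243
Circumference = 1526.81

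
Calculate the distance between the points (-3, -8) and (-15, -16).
Using the distance formula: d = sqrt((x₂-x₁)² + (y₂-y₁)²)
dx = (-15) - (-3) = -12
dy = (-16) - (-8) = -8
d = sqrt((-12)² + (-8)²) = sqrt(144 + 64) = sqrt(208) = 14.42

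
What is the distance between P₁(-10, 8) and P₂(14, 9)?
Using the distance formula: d = sqrt((x₂-x₁)² + (y₂-y₁)²)
dx = 14 - (-10) = 24
dy = 9 - 8 = 1
d = sqrt(24² + 1²) = sqrt(576 + 1) = sqrt(577) = 24.02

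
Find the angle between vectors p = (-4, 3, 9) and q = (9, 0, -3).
p·q = -63, |p|² = 106, |q|² = 90
cos θ = -63/√9540 ≈ -0.645
θ ≈ 130.2°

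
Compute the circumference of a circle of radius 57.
Circumference = 2 * pi * r
Circumference = 2 * pi * 57
Circumference = 358.14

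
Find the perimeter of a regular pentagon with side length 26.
Perimeter = number of sides * side length
Perimeter = 5 * 26
Perimeter = 130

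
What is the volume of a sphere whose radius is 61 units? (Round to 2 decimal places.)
Volume = (4/3) * pi * r³
Volume = (4/3) * pi * 61³
Volume = (4/3) * pi * 226981
Volume = 950775.79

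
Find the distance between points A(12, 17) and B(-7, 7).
Using the distance formula: d = sqrt((x₂-x₁)² + (y₂-y₁)²)
dx = (-7) - 12 = -19
dy = 7 - 17 = -10
d = sqrt((-19)² + (-10)²) = sqrt(361 + 100) = sqrt(461) = 21.47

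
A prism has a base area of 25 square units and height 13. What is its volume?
Volume = base area * height
Volume = 25 * 13
Volume = 325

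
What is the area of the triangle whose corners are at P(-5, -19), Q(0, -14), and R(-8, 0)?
Using the coordinate formula: Area = (1/2)|x₁(y₂-y₃) + x₂(y₃-y₁) + x₃(y₁-y₂)|
Area = (1/2)|(-5)((-14)-0) + 0(0-(-19)) + (-8)((-19)-(-14))|
Area = (1/2)|(-5)*(-14) + 0*19 + (-8)*(-5)|
Area = (1/2)|70 + 0 + 40|
Area = (1/2)*110 = 55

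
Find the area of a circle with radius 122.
Area = pi * r²
Area = pi * 122²
Area = pi * 14884
Area = 46759.47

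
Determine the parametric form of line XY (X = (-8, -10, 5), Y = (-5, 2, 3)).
Direction vector d = Y - X = (3, 12, -2)
x = -8 + 3t, y = -10 + 12t, z = 5 - 2t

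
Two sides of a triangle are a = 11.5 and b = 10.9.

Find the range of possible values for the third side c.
By the triangle inequality: |a - b| < c < a + b
|11.5 - 10.9| < c < 11.5 + 10.9
0.6 < c < 22.4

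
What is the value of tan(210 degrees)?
tan(210 degrees) = 0.5774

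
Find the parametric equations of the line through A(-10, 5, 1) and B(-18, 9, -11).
Direction vector d = B - A = (-8, 4, -12)
x = -10 - 8t, y = 5 + 4t, z = 1 - 12t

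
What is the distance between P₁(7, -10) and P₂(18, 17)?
Using the distance formula: d = sqrt((x₂-x₁)² + (y₂-y₁)²)
dx = 18 - 7 = 11
dy = 17 - (-10) = 27
d = sqrt(11² + 27²) = sqrt(121 + 729) = sqrt(850) = 29.15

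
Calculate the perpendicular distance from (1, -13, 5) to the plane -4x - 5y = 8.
d = |(-4)(1) + (-5)(-13) + 0(5) - (8)| / √((-4)² + (-5)² + 0²) = 53/√41 = 8.277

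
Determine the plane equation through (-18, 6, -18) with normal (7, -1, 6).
d = n·P = (7)(-18) + (-1)(6) + (6)(-18) = -240
Plane: 7x - y + 6z = -240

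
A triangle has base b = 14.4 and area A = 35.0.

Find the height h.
A = ½bh  →  h = 2A/b
h = 2·35.0/14.4 = 4.861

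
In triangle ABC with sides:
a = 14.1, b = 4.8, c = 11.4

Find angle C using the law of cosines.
cos(C) = (a² + b² - c²)/(2ab)
cos(C) = (14.1² + 4.8² - 11.4²)/(2·14.1·4.8) = 91.89/135.36 = 0.678856
C = arccos(0.678856) = 47.25°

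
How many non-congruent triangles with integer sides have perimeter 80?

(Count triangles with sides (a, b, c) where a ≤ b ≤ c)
With a ≤ b ≤ c and a + b + c = 80, the triangle inequality a + b > c gives c < 80/2, so c ≤ 39.
Iterate a from 1 to ⌊p/3⌋ = 26; for each a, b ranges from a to ⌊(p−a)/2⌋ with c = p − a − b, keeping only c ≥ b.
Triples: (2, 39, 39), (3, 38, 39), (4, 37, 39), …
Count = 133 triangles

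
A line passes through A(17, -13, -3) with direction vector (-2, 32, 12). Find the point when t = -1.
P(-1) = (17 + (-2)(-1), -13 + 32(-1), -3 + 12(-1)) = (19, -45, -15)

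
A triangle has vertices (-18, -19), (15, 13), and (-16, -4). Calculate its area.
Using the coordinate formula: Area = (1/2)|x₁(y₂-y₃) + x₂(y₃-y₁) + x₃(y₁-y₂)|
Area = (1/2)|(-18)(13-(-4)) + 15((-4)-(-19)) + (-16)((-19)-13)|
Area = (1/2)|(-18)*17 + 15*15 + (-16)*(-32)|
Area = (1/2)|(-306) + 225 + 512|
Area = (1/2)*431 = 215.50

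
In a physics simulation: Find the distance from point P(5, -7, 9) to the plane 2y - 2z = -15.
d = |0(5) + 2(-7) + (-2)(9) - (-15)| / √(0² + 2² + (-2)²) = 17/√8 = 6.01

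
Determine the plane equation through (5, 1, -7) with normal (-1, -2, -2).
d = n·P = (-1)(5) + (-2)(1) + (-2)(-7) = 7
Plane: -x - 2y - 2z = 7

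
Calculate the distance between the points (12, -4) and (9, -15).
Using the distance formula: d = sqrt((x₂-x₁)² + (y₂-y₁)²)
dx = 9 - 12 = -3
dy = (-15) - (-4) = -11
d = sqrt((-3)² + (-11)²) = sqrt(9 + 121) = sqrt(130) = 11.40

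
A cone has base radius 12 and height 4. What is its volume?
Volume = (1/3) * pi * r² * h
Volume = (1/3) * pi * 12² * 4
Volume = (1/3) * pi * 144 * 4
Volume = (1/3) * pi * 576
Volume = 603.19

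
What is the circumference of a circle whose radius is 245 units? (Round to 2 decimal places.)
Circumference = 2 * pi * r
Circumference = 2 * pi * 245
Circumference = 1539.38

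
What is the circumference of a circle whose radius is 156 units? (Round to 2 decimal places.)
Circumference = 2 * pi * r
Circumference = 2 * pi * 156
Circumference = 980.18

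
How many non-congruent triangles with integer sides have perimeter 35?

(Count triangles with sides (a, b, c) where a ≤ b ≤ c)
With a ≤ b ≤ c and a + b + c = 35, the triangle inequality a + b > c gives c < 35/2, so c ≤ 17.
Iterate a from 1 to ⌊p/3⌋ = 11; for each a, b ranges from a to ⌊(p−a)/2⌋ with c = p − a − b, keeping only c ≥ b.
Triples: (1, 17, 17), (2, 16, 17), (3, 15, 17), …
Count = 30 triangles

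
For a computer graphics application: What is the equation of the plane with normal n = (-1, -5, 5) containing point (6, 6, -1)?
d = n·P = (-1)(6) + (-5)(6) + (5)(-1) = -41
Plane: -x - 5y + 5z = -41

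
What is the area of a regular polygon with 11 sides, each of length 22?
For a regular 11-gon with side length s = 22:
Apothem a = s / (2*tan(pi/11)) = 22 / (2*tan(pi/11)) ≈ 37.4626
Perimeter P = 11 * 22 = 242
Area = (1/2) * P * a = (1/2) * 242 * 37.4626 = 4532.97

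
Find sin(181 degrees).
sin(181 degrees) = -0.0175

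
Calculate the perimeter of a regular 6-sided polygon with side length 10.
Perimeter = number of sides * side length
Perimeter = 6 * 10
Perimeter = 60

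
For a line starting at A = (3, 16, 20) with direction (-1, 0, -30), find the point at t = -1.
P(-1) = (3 + (-1)(-1), 16 + 0(-1), 20 + (-30)(-1)) = (4, 16, 50)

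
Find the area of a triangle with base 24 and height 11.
Area = (1/2) * base * height
Area = (1/2) * 24 * 11
Area = 132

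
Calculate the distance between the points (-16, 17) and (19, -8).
Using the distance formula: d = sqrt((x₂-x₁)² + (y₂-y₁)²)
dx = 19 - (-16) = 35
dy = (-8) - 17 = -25
d = sqrt(35² + (-25)²) = sqrt(1225 + 625) = sqrt(1850) = 43.01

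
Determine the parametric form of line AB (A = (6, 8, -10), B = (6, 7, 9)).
Direction vector d = B - A = (0, -1, 19)
x = 6, y = 8 - t, z = -10 + 19t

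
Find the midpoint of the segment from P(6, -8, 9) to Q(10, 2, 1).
Midpoint = ((6+10)/2, (-8+2)/2, (9+1)/2) = (8, -3, 5)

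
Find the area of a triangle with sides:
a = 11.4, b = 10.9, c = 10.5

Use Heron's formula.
s = (a+b+c)/2 = (11.4+10.9+10.5)/2 = 16.4
A = √(s(s-a)(s-b)(s-c)) = √(16.4·5·5.5·5.9)
A = √2660.9 = 51.58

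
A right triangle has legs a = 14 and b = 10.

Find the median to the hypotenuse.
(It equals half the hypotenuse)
Hypotenuse c = √(14² + 10²) = √296 = 17.2047
Median to hypotenuse = c/2 = 8.602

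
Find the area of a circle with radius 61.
Area = pi * r²
Area = pi * 61²
Area = pi * 3721
Area = 11689.87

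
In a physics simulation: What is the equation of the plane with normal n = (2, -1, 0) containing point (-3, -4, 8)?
d = n·P = (2)(-3) + (-1)(-4) + (0)(8) = -2
Plane: 2x - y = -2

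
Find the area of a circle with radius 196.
Area = pi * r²
Area = pi * 196²
Area = pi * 38416
Area = 120687.42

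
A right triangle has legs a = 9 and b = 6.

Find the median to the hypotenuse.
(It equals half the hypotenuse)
Hypotenuse c = √(9² + 6²) = √117 = 10.8167
Median to hypotenuse = c/2 = 5.408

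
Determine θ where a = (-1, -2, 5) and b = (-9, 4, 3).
a·b = 16, |a|² = 30, |b|² = 106
cos θ = 16/√3180 ≈ 0.2837
θ ≈ 73.52°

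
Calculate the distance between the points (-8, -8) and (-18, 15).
Using the distance formula: d = sqrt((x₂-x₁)² + (y₂-y₁)²)
dx = (-18) - (-8) = -10
dy = 15 - (-8) = 23
d = sqrt((-10)² + 23²) = sqrt(100 + 529) = sqrt(629) = 25.08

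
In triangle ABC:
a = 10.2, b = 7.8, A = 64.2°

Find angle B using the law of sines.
sin(B)/b = sin(A)/a
sin(B) = b·sin(A)/a = 7.8·sin(64.2°)/10.2 = 0.688479
B = arcsin(0.688479) = 43.51°  (b ≤ a, so B ≤ A and the acute solution is unique)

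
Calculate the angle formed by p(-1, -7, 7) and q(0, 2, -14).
p·q = -112, |p|² = 99, |q|² = 200
cos θ = -112/√19800 ≈ -0.7959
θ ≈ 142.7°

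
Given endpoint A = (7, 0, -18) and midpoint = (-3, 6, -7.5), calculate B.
B = (2×(-3) - 7, 2×6 - 0, 2×(-7.5) - (-18)) = (-13, 12, 3)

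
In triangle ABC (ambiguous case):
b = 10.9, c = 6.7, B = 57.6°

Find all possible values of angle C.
sin(C)/c = sin(B)/b  →  sin(C) = c·sin(B)/b = 6.7·sin(57.6°)/10.9 = 0.518991
C₁ = arcsin(0.518991) = 31.26°,  C₂ = 180° - C₁ = 148.74°
Check C₂: A = 180° - 57.6° - 148.74° = -26.34° ≤ 0, rejected
C = 31.26° (one solution)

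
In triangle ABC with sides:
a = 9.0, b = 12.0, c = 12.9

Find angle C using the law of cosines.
cos(C) = (a² + b² - c²)/(2ab)
cos(C) = (9.0² + 12.0² - 12.9²)/(2·9.0·12.0) = 58.59/216 = 0.271250
C = arccos(0.271250) = 74.26°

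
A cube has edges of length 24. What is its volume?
Volume = s³
Volume = 24³
Volume = 13824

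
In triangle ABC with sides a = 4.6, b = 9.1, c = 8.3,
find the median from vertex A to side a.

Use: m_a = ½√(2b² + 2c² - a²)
m_a = ½√(2·9.1² + 2·8.3² - 4.6²)
m_a = ½√(165.62 + 137.78 - 21.16) = ½√282.24 = 8.4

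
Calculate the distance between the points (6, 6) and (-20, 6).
Using the distance formula: d = sqrt((x₂-x₁)² + (y₂-y₁)²)
dx = (-20) - 6 = -26
dy = 6 - 6 = 0
d = sqrt((-26)² + 0²) = sqrt(676 + 0) = sqrt(676) = 26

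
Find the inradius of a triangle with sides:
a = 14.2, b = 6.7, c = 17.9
s = (a+b+c)/2 = (14.2+6.7+17.9)/2 = 19.4
Area = √(s(s-a)(s-b)(s-c)) = √(19.4·5.2·12.7·1.5) = 43.8379
r = Area/s = 43.8379/19.4 = 2.26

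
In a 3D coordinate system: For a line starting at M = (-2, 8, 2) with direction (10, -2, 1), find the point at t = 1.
P(1) = (-2 + 10(1), 8 + (-2)(1), 2 + 1(1)) = (8, 6, 3)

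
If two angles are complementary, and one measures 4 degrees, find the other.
Complementary angles sum to 90 degrees.
Other angle = 90 - 4
Other angle = 86 degrees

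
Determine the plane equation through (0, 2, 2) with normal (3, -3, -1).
d = n·P = (3)(0) + (-3)(2) + (-1)(2) = -8
Plane: 3x - 3y - z = -8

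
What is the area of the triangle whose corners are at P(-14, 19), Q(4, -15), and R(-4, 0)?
Using the coordinate formula: Area = (1/2)|x₁(y₂-y₃) + x₂(y₃-y₁) + x₃(y₁-y₂)|
Area = (1/2)|(-14)((-15)-0) + 4(0-19) + (-4)(19-(-15))|
Area = (1/2)|(-14)*(-15) + 4*(-19) + (-4)*34|
Area = (1/2)|210 + (-76) + (-136)|
Area = (1/2)*2 = 1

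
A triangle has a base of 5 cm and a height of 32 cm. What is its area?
Area = (1/2) * base * height
Area = (1/2) * 5 * 32
Area = 80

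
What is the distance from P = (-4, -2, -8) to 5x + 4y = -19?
d = |5(-4) + 4(-2) + 0(-8) - (-19)| / √(5² + 4² + 0²) = 9/√41 = 1.406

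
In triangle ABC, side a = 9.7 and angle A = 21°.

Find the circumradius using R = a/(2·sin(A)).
R = a/(2·sin(A)) = 9.7/(2·sin(21°))
R = 9.7/(2·0.358368) = 9.7/0.716736 = 13.53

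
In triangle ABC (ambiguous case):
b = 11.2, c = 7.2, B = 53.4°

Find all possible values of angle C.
sin(C)/c = sin(B)/b  →  sin(C) = c·sin(B)/b = 7.2·sin(53.4°)/11.2 = 0.516097
C₁ = arcsin(0.516097) = 31.07°,  C₂ = 180° - C₁ = 148.93°
Check C₂: A = 180° - 53.4° - 148.93° = -22.33° ≤ 0, rejected
C = 31.07° (one solution)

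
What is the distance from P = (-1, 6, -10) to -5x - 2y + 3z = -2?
d = |(-5)(-1) + (-2)(6) + 3(-10) - (-2)| / √((-5)² + (-2)² + 3²) = 35/√38 = 5.678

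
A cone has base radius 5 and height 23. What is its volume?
Volume = (1/3) * pi * r² * h
Volume = (1/3) * pi * 5² * 23
Volume = (1/3) * pi * 25 * 23
Volume = (1/3) * pi * 575
Volume = 602.14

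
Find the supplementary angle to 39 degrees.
Supplementary angles sum to 180 degrees.
Other angle = 180 - 39
Other angle = 141 degrees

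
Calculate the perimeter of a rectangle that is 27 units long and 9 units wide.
Perimeter = 2 * (length + width)
Perimeter = 2 * (27 + 9)
Perimeter = 2 * 36
Perimeter = 72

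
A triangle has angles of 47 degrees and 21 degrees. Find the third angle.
Sum of angles in a triangle = 180 degrees
Third angle = 180 - 47 - 21
Third angle = 112 degrees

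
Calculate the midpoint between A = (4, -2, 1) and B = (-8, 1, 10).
Midpoint = ((4-8)/2, (-2+1)/2, (1+10)/2) = (-2, -0.5, 5.5)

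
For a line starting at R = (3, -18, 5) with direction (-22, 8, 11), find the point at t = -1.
P(-1) = (3 + (-22)(-1), -18 + 8(-1), 5 + 11(-1)) = (25, -26, -6)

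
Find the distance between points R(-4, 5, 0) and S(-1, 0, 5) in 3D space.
d = √[(3)² + (-5)² + (5)²] = √59 = 7.681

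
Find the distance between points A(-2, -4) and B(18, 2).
Using the distance formula: d = sqrt((x₂-x₁)² + (y₂-y₁)²)
dx = 18 - (-2) = 20
dy = 2 - (-4) = 6
d = sqrt(20² + 6²) = sqrt(400 + 36) = sqrt(436) = 20.88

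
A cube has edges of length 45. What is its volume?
Volume = s³
Volume = 45³
Volume = 91125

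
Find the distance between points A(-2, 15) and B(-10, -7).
Using the distance formula: d = sqrt((x₂-x₁)² + (y₂-y₁)²)
dx = (-10) - (-2) = -8
dy = (-7) - 15 = -22
d = sqrt((-8)² + (-22)²) = sqrt(64 + 484) = sqrt(548) = 23.41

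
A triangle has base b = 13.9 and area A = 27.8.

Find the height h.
A = ½bh  →  h = 2A/b
h = 2·27.8/13.9 = 4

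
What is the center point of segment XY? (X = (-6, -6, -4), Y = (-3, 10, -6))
Midpoint = ((-6-3)/2, (-6+10)/2, (-4-6)/2) = (-4.5, 2, -5)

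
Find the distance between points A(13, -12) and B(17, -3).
Using the distance formula: d = sqrt((x₂-x₁)² + (y₂-y₁)²)
dx = 17 - 13 = 4
dy = (-3) - (-12) = 9
d = sqrt(4² + 9²) = sqrt(16 + 81) = sqrt(97) = 9.85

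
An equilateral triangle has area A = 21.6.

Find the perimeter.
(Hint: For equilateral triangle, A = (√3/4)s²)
A = (√3/4)s²  →  s² = 4A/√3 = 4·21.6/√3 = 49.8831
s = 7.06279
Perimeter = 3s = 21.19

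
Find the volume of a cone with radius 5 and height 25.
Volume = (1/3) * pi * r² * h
Volume = (1/3) * pi * 5² * 25
Volume = (1/3) * pi * 25 * 25
Volume = (1/3) * pi * 625
Volume = 654.50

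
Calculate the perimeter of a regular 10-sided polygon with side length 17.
Perimeter = number of sides * side length
Perimeter = 10 * 17
Perimeter = 170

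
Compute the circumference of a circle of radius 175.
Circumference = 2 * pi * r
Circumference = 2 * pi * 175
Circumference = 1099.56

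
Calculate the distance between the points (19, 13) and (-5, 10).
Using the distance formula: d = sqrt((x₂-x₁)² + (y₂-y₁)²)
dx = (-5) - 19 = -24
dy = 10 - 13 = -3
d = sqrt((-24)² + (-3)²) = sqrt(576 + 9) = sqrt(585) = 24.19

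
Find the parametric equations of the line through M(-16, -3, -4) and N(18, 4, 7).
Direction vector d = N - M = (34, 7, 11)
x = -16 + 34t, y = -3 + 7t, z = -4 + 11t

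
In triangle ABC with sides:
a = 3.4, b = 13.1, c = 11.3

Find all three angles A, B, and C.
By the law of cosines:
cos(A) = (b² + c² - a²)/(2bc) = 0.971898  →  A = 13.62°
cos(B) = (a² + c² - b²)/(2ac) = -0.421135  →  B = 114.9°
cos(C) = (a² + b² - c²)/(2ab) = 0.622811  →  C = 51.48°
Check: A + B + C = 180.0° ✓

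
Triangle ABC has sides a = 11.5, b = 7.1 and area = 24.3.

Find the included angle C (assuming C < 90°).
Area = ½ab·sin(C)  →  sin(C) = 2·Area/(ab)
sin(C) = 2·24.3/(11.5·7.1) = 0.595224
C = arcsin(0.595224) = 36.53°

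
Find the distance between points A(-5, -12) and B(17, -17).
Using the distance formula: d = sqrt((x₂-x₁)² + (y₂-y₁)²)
dx = 17 - (-5) = 22
dy = (-17) - (-12) = -5
d = sqrt(22² + (-5)²) = sqrt(484 + 25) = sqrt(509) = 22.56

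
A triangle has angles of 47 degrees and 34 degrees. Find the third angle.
Sum of angles in a triangle = 180 degrees
Third angle = 180 - 47 - 34
Third angle = 99 degrees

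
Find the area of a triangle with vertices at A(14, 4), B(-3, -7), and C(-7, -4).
Using the coordinate formula: Area = (1/2)|x₁(y₂-y₃) + x₂(y₃-y₁) + x₃(y₁-y₂)|
Area = (1/2)|14((-7)-(-4)) + (-3)((-4)-4) + (-7)(4-(-7))|
Area = (1/2)|14*(-3) + (-3)*(-8) + (-7)*11|
Area = (1/2)|(-42) + 24 + (-77)|
Area = (1/2)*95 = 47.50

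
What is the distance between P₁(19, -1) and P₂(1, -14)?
Using the distance formula: d = sqrt((x₂-x₁)² + (y₂-y₁)²)
dx = 1 - 19 = -18
dy = (-14) - (-1) = -13
d = sqrt((-18)² + (-13)²) = sqrt(324 + 169) = sqrt(493) = 22.20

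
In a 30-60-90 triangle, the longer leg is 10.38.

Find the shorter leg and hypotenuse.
In a 30-60-90 triangle, sides are in ratio 1 : √3 : 2.
Long leg = short leg·√3  →  short leg = 10.38/√3 = 5.993
Hypotenuse = 2·(short leg) = 2·10.38/√3 = 11.99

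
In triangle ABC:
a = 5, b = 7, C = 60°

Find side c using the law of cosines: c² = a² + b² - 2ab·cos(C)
c² = 5² + 7² - 2·5·7·cos(60°)
c² = 25 + 49 - 70·0.5000 = 39
c = √39 = 6.245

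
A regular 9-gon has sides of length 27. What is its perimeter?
Perimeter = number of sides * side length
Perimeter = 9 * 27
Perimeter = 243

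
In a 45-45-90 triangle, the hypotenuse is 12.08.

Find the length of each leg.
In a 45-45-90 triangle, hypotenuse = leg·√2  →  leg = hypotenuse/√2
leg = 12.08/√2 = 8.542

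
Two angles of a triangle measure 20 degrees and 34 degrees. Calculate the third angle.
Sum of angles in a triangle = 180 degrees
Third angle = 180 - 20 - 34
Third angle = 126 degrees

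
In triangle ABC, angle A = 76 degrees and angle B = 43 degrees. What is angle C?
Sum of angles in a triangle = 180 degrees
Third angle = 180 - 76 - 43
Third angle = 61 degrees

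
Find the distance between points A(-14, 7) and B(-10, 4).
Using the distance formula: d = sqrt((x₂-x₁)² + (y₂-y₁)²)
dx = (-10) - (-14) = 4
dy = 4 - 7 = -3
d = sqrt(4² + (-3)²) = sqrt(16 + 9) = sqrt(25) = 5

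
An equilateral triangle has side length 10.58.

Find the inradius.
For an equilateral triangle, r = s/(2√3) where s is the side.
r = 10.58/(2√3) = 10.58/3.464102 = 3.054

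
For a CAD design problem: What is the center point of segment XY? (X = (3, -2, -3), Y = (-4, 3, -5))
Midpoint = ((3-4)/2, (-2+3)/2, (-3-5)/2) = (-0.5, 0.5, -4)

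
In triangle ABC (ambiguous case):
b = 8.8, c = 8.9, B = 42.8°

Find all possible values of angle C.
sin(C)/c = sin(B)/b  →  sin(C) = c·sin(B)/b = 8.9·sin(42.8°)/8.8 = 0.687162
C₁ = arcsin(0.687162) = 43.41°,  C₂ = 180° - C₁ = 136.59°
Check C₂: A = 180° - 42.8° - 136.59° = 0.61° > 0 ✓
C = 43.41° or C = 136.59° (two solutions)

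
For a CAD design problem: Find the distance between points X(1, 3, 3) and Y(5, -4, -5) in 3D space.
d = √[(4)² + (-7)² + (-8)²] = √129 = 11.36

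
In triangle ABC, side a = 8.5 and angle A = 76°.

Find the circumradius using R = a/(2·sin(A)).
R = a/(2·sin(A)) = 8.5/(2·sin(76°))
R = 8.5/(2·0.970296) = 8.5/1.940591 = 4.38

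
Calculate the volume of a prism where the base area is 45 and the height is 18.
Volume = base area * height
Volume = 45 * 18
Volume = 810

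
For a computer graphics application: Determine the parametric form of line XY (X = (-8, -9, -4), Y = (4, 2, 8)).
Direction vector d = Y - X = (12, 11, 12)
x = -8 + 12t, y = -9 + 11t, z = -4 + 12t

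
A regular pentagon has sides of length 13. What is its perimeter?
Perimeter = number of sides * side length
Perimeter = 5 * 13
Perimeter = 65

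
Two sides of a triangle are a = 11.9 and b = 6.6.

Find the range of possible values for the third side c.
By the triangle inequality: |a - b| < c < a + b
|11.9 - 6.6| < c < 11.9 + 6.6
5.3 < c < 18.5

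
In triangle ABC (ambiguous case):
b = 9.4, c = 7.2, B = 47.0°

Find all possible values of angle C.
sin(C)/c = sin(B)/b  →  sin(C) = c·sin(B)/b = 7.2·sin(47.0°)/9.4 = 0.560186
C₁ = arcsin(0.560186) = 34.07°,  C₂ = 180° - C₁ = 145.93°
Check C₂: A = 180° - 47.0° - 145.93° = -12.93° ≤ 0, rejected
C = 34.07° (one solution)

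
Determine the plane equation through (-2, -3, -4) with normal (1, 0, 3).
d = n·P = (1)(-2) + (0)(-3) + (3)(-4) = -14
Plane: x + 3z = -14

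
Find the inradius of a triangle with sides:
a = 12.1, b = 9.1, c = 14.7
s = (a+b+c)/2 = (12.1+9.1+14.7)/2 = 17.95
Area = √(s(s-a)(s-b)(s-c)) = √(17.95·5.85·8.85·3.25) = 54.9571
r = Area/s = 54.9571/17.95 = 3.062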